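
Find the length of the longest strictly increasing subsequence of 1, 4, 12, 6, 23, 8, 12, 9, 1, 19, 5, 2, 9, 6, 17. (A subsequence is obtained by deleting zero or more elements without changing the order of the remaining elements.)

6

Let dp[i] be the longest increasing subsequence ending at position i. Then dp = [1, 2, 3, 3, 4, 4, 5, 5, 1, 6, 3, 2, 5, 4, 6].
The maximum is 6; one witness is 1, 4, 6, 8, 12, 19 at positions 1,2,4,6,7,10.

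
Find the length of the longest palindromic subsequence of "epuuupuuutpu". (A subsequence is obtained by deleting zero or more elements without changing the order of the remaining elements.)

One longest palindromic subsequence is puuupuuup (positions 2,3,4,5,6,7,8,9,11); it reads the same forward and backward, and the interval DP gives dp[1][12] = 9.

9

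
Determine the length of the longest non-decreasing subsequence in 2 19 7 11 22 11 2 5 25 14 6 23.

Scanning left to right, the best length ending at each element is: 2→1, 19→2, 7→2, 11→3, 22→4, 11→4, 2→2, 5→3, 25→5, 14→5, 6→4, 23→6.
So the longest non-decreasing subsequence has length 6, e.g. 2, 7, 11, 11, 14, 23.

6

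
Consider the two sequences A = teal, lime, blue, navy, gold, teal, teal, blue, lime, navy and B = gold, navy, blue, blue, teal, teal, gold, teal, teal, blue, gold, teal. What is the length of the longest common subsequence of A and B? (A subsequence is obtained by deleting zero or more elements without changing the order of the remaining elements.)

Backtracking the LCS table gives one alignment: teal (A1,B6) → gold (A5,B7) → teal (A6,B8) → teal (A7,B9) → blue (A8,B10).
So the longest common subsequence has length 5.

5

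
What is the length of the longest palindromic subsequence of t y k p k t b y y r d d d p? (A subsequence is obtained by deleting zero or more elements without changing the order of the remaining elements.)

5

One longest palindromic subsequence is pdddp (positions 4,11,12,13,14); it reads the same forward and backward, and the interval DP gives dp[1][14] = 5.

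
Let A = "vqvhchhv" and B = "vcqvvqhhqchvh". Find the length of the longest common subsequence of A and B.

A longest common subsequence is vqvhchh (length 7); the LCS DP confirms no longer common subsequence exists.

7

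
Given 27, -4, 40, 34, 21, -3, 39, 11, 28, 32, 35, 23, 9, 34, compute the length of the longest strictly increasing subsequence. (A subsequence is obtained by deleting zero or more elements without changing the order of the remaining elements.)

One longest increasing subsequence is -4, -3, 11, 28, 32, 35 (positions 2,6,8,9,10,11), of length 6; no longer one exists.

6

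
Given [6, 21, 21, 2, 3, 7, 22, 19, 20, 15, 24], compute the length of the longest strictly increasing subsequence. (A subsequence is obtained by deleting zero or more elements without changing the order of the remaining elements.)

Let dp[i] be the longest increasing subsequence ending at position i. Then dp = [1, 2, 2, 1, 2, 3, 4, 4, 5, 4, 6].
The maximum is 6; one witness is 2, 3, 7, 19, 20, 24 at positions 4,5,6,8,9,11.

6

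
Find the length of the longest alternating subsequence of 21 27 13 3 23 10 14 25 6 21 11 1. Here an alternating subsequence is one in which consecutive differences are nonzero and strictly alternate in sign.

A longest alternating subsequence is 21, 27, 13, 23, 10, 14, 6, 21, 11 (positions 1,2,3,5,6,7,9,10,11); its 8 consecutive differences strictly alternate in sign, and length 9 is optimal.

9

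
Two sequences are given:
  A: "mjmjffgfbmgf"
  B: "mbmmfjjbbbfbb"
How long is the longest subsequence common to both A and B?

5

Backtracking the LCS table gives one alignment: m (A1,B4) → j (A2,B6) → j (A4,B7) → f (A5,B11) → b (A9,B13).
So the longest common subsequence has length 5.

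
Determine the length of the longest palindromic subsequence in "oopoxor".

Using dp[i][j] = 2 + dp[i+1][j−1] if the ends match, else max(dp[i+1][j], dp[i][j−1]):
dp[1][7] = 5. A witness is oopoo at positions 1,2,3,4,6.

5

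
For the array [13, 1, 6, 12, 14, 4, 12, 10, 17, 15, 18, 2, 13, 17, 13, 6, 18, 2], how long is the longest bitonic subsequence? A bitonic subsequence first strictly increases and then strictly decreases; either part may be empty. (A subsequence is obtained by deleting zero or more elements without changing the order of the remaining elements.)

10

Let inc[i] be the LIS ending at i and dec[i] the longest strictly decreasing subsequence starting at i. inc = [1, 1, 2, 3, 4, 2, 3, 3, 5, 5, 6, 2, 4, 6, 4, 3, 7, 2], dec = [5, 1, 3, 4, 5, 2, 4, 3, 5, 4, 5, 1, 3, 4, 3, 2, 2, 1].
max_i inc[i]+dec[i]−1 = 10, with one witness 1, 6, 12, 14, 17, 18, 17, 13, 6, 2.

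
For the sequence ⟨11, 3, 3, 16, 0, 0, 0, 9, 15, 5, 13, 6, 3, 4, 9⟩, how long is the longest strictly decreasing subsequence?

5

Scanning left to right, the best length ending at each element is: 11→1, 3→2, 3→2, 16→1, 0→3, 0→3, 0→3, 9→2, 15→2, 5→3, 13→3, 6→4, 3→5, 4→5, 9→4.
So the longest decreasing subsequence has length 5, e.g. 16, 15, 13, 6, 3.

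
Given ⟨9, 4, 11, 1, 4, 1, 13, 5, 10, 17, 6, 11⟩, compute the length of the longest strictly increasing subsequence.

Scanning left to right, the best length ending at each element is: 9→1, 4→1, 11→2, 1→1, 4→2, 1→1, 13→3, 5→3, 10→4, 17→5, 6→4, 11→5.
So the longest increasing subsequence has length 5, e.g. 1, 4, 5, 10, 17.

5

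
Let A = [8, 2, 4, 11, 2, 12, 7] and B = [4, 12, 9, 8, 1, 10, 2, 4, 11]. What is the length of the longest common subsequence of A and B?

4

Backtracking the LCS table gives one alignment: 8 (A1,B4) → 2 (A2,B7) → 4 (A3,B8) → 11 (A4,B9).
So the longest common subsequence has length 4.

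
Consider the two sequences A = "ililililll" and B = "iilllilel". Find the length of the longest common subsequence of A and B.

7

Backtracking the LCS table gives one alignment: i (A1,B2) → l (A2,B3) → l (A4,B4) → l (A6,B5) → i (A7,B6) → l (A8,B7) → l (A10,B9).
So the longest common subsequence has length 7.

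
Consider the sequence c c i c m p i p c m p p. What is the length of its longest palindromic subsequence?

Using dp[i][j] = 2 + dp[i+1][j−1] if the ends match, else max(dp[i+1][j], dp[i][j−1]):
dp[1][12] = 5. A witness is ppmpp at positions 6,8,10,11,12.

5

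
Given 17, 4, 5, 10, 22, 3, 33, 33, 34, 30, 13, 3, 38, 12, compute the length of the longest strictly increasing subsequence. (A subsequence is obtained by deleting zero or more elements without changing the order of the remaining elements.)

Scanning left to right, the best length ending at each element is: 17→1, 4→1, 5→2, 10→3, 22→4, 3→1, 33→5, 33→5, 34→6, 30→5, 13→4, 3→1, 38→7, 12→4.
So the longest increasing subsequence has length 7, e.g. 4, 5, 10, 22, 33, 34, 38.

7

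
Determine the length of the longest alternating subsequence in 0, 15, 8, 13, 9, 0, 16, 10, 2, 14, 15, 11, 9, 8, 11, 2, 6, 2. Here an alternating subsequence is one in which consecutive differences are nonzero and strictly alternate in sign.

A longest alternating subsequence is 0, 15, 8, 13, 9, 16, 10, 14, 9, 11, 2, 6, 2 (positions 1,2,3,4,5,7,8,10,13,15,16,17,18); its 12 consecutive differences strictly alternate in sign, and length 13 is optimal.

13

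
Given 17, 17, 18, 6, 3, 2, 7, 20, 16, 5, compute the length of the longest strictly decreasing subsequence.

4

Scanning left to right, the best length ending at each element is: 17→1, 17→1, 18→1, 6→2, 3→3, 2→4, 7→2, 20→1, 16→2, 5→3.
So the longest decreasing subsequence has length 4, e.g. 17, 6, 3, 2.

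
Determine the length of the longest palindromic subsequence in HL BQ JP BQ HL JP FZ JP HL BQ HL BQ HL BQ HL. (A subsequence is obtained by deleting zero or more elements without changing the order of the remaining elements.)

One longest palindromic subsequence is HL BQ BQ HL JP FZ JP HL BQ BQ HL (positions 1,2,4,5,6,7,8,11,12,14,15); it reads the same forward and backward, and the interval DP gives dp[1][15] = 11.

11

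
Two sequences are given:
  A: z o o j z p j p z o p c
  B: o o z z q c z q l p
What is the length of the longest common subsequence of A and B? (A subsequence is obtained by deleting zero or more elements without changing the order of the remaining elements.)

5

Backtracking the LCS table gives one alignment: o (A2,B1) → o (A3,B2) → z (A5,B4) → z (A9,B7) → p (A11,B10).
So the longest common subsequence has length 5.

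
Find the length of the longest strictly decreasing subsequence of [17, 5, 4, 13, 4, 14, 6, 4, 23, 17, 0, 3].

5

Scanning left to right, the best length ending at each element is: 17→1, 5→2, 4→3, 13→2, 4→3, 14→2, 6→3, 4→4, 23→1, 17→2, 0→5, 3→5.
So the longest decreasing subsequence has length 5, e.g. 17, 13, 6, 4, 0.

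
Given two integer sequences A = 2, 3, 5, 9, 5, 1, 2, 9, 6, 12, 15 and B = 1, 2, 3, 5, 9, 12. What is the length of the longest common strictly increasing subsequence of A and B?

For each value that appears in both, track the longest common increasing run ending there.
The best achievable length is 5; one witness is 2, 3, 5, 9, 12 (A-positions 1,2,3,4,10, B-positions 2,3,4,5,6).

5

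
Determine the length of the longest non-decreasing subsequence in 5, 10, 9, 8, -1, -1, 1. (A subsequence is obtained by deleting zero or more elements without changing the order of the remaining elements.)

3

Let dp[i] be the longest non-decreasing subsequence ending at position i. Then dp = [1, 2, 2, 2, 1, 2, 3].
The maximum is 3; one witness is -1, -1, 1 at positions 5,6,7.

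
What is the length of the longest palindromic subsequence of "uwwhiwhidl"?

3

One longest palindromic subsequence is ihi (positions 5,7,8); it reads the same forward and backward, and the interval DP gives dp[1][10] = 3.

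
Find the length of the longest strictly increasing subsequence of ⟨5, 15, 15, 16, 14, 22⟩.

Let dp[i] be the longest increasing subsequence ending at position i. Then dp = [1, 2, 2, 3, 2, 4].
The maximum is 4; one witness is 5, 15, 16, 22 at positions 1,2,4,6.

4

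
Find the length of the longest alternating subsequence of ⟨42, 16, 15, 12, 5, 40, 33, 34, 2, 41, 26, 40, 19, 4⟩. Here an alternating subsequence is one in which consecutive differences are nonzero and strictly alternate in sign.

10

A longest alternating subsequence is 42, 16, 40, 33, 34, 2, 41, 26, 40, 19 (positions 1,2,6,7,8,9,10,11,12,13); its 9 consecutive differences strictly alternate in sign, and length 10 is optimal.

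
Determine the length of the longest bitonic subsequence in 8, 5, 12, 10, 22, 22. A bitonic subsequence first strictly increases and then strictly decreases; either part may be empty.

One longest bitonic subsequence is 8, 12, 10 (positions 1,3,4): it rises to 12 then falls. Length 3 is optimal.

3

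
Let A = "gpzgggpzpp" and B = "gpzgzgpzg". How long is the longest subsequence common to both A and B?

A longest common subsequence is gpzggpz (length 7); the LCS DP confirms no longer common subsequence exists.

7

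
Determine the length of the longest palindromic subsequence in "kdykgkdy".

5

Using dp[i][j] = 2 + dp[i+1][j−1] if the ends match, else max(dp[i+1][j], dp[i][j−1]):
dp[1][8] = 5. A witness is ykgky at positions 3,4,5,6,8.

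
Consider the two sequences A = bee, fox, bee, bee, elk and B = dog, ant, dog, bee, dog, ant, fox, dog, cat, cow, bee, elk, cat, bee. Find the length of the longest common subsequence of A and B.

A longest common subsequence is bee, fox, bee, bee (length 4); the LCS DP confirms no longer common subsequence exists.

4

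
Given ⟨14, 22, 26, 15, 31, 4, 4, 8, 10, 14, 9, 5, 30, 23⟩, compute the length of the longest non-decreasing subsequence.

6

Let dp[i] be the longest non-decreasing subsequence ending at position i. Then dp = [1, 2, 3, 2, 4, 1, 2, 3, 4, 5, 4, 3, 6, 6].
The maximum is 6; one witness is 4, 4, 8, 10, 14, 30 at positions 6,7,8,9,10,13.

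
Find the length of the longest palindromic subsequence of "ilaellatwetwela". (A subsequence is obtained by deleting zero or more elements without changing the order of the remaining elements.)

7

One longest palindromic subsequence is alewela (positions 3,5,10,12,13,14,15); it reads the same forward and backward, and the interval DP gives dp[1][15] = 7.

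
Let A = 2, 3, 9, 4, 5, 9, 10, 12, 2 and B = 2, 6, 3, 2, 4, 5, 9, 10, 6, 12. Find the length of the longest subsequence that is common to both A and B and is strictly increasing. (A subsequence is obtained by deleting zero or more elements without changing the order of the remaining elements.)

7

For each value that appears in both, track the longest common increasing run ending there.
The best achievable length is 7; one witness is 2, 3, 4, 5, 9, 10, 12 (A-positions 1,2,4,5,6,7,8, B-positions 1,3,5,6,7,8,10).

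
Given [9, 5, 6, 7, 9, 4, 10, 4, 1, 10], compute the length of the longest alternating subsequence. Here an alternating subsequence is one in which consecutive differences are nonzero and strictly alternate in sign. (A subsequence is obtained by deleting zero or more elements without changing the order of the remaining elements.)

Track the best alternating length ending on an up-step vs a down-step at each position: up/down = 1/1, 1/2, 3/2, 3/2, 3/1, 1/4, 5/1, 1/6, 1/6, 7/1.
The maximum over both is 7; one such subsequence is 9, 5, 6, 4, 10, 4, 10.

7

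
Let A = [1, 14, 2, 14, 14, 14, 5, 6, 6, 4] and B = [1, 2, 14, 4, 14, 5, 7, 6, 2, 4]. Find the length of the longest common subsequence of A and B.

7

A longest common subsequence is 1, 2, 14, 14, 5, 6, 4 (length 7); the LCS DP confirms no longer common subsequence exists.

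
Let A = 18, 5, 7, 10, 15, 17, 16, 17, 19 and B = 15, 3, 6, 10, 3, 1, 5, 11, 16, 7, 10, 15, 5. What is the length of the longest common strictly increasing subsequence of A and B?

For each value that appears in both, track the longest common increasing run ending there.
The best achievable length is 4; one witness is 5, 7, 10, 15 (A-positions 2,3,4,5, B-positions 7,10,11,12).

4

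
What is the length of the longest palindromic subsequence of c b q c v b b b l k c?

6

One longest palindromic subsequence is cbbbbc (positions 1,2,6,7,8,11); it reads the same forward and backward, and the interval DP gives dp[1][11] = 6.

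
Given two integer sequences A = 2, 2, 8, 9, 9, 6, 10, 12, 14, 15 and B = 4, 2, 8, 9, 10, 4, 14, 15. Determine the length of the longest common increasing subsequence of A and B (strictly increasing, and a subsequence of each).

6

For each value that appears in both, track the longest common increasing run ending there.
The best achievable length is 6; one witness is 2, 8, 9, 10, 14, 15 (A-positions 1,3,4,7,9,10, B-positions 2,3,4,5,7,8).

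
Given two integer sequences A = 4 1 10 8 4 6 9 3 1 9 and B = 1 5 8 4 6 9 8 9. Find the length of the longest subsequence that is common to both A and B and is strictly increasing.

A longest common strictly increasing subsequence is 1, 4, 6, 9 (length 4); it appears in order in both A and B, and no longer such subsequence exists.

4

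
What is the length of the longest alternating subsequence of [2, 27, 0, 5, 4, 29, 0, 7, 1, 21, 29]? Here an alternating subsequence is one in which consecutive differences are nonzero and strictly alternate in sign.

10

Track the best alternating length ending on an up-step vs a down-step at each position: up/down = 1/1, 2/1, 1/3, 4/3, 4/5, 6/1, 1/7, 8/7, 8/9, 10/7, 10/1.
The maximum over both is 10; one such subsequence is 2, 27, 0, 5, 4, 29, 0, 7, 1, 21.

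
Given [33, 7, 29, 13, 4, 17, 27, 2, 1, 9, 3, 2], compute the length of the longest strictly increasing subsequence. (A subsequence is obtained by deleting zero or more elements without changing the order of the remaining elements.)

4

Scanning left to right, the best length ending at each element is: 33→1, 7→1, 29→2, 13→2, 4→1, 17→3, 27→4, 2→1, 1→1, 9→2, 3→2, 2→2.
So the longest increasing subsequence has length 4, e.g. 7, 13, 17, 27.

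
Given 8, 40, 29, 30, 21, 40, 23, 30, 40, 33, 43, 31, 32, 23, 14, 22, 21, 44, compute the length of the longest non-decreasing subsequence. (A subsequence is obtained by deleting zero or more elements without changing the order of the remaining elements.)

7

One longest non-decreasing subsequence is 8, 29, 30, 40, 40, 43, 44 (positions 1,3,4,6,9,11,18), of length 7; no longer one exists.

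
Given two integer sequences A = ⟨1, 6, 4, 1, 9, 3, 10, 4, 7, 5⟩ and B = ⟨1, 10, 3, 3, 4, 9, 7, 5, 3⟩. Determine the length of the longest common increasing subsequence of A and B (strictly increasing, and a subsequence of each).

4

For each value that appears in both, track the longest common increasing run ending there.
The best achievable length is 4; one witness is 1, 3, 4, 7 (A-positions 1,6,8,9, B-positions 1,3,5,7).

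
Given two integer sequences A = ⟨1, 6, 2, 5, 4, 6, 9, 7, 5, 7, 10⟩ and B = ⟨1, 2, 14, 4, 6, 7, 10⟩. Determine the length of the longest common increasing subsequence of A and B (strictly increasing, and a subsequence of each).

For each value that appears in both, track the longest common increasing run ending there.
The best achievable length is 6; one witness is 1, 2, 4, 6, 7, 10 (A-positions 1,3,5,6,8,11, B-positions 1,2,4,5,6,7).

6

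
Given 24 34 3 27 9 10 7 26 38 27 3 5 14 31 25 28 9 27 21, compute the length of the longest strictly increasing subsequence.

Scanning left to right, the best length ending at each element is: 24→1, 34→2, 3→1, 27→2, 9→2, 10→3, 7→2, 26→4, 38→5, 27→5, 3→1, 5→2, 14→4, 31→6, 25→5, 28→6, 9→3, 27→6, 21→5.
So the longest increasing subsequence has length 6, e.g. 3, 9, 10, 26, 27, 31.

6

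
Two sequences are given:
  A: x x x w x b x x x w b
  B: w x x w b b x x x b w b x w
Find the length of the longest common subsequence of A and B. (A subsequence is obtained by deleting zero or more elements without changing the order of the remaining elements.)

9

Backtracking the LCS table gives one alignment: x (A2,B2) → x (A3,B3) → w (A4,B4) → b (A6,B6) → x (A7,B7) → x (A8,B8) → x (A9,B9) → w (A10,B11) → b (A11,B12).
So the longest common subsequence has length 9.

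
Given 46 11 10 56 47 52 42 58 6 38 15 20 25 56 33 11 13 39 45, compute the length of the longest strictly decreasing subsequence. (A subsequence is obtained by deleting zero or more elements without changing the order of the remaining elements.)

Let dp[i] be the longest decreasing subsequence ending at position i. Then dp = [1, 2, 3, 1, 2, 2, 3, 1, 4, 4, 5, 5, 5, 2, 5, 6, 6, 4, 3].
The maximum is 6; one witness is 56, 47, 42, 38, 15, 11 at positions 4,5,7,10,11,16.

6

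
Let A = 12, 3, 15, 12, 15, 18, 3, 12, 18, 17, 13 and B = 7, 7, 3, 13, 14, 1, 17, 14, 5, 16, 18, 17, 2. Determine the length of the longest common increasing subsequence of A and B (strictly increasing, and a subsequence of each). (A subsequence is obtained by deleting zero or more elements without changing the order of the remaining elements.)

2

For each value that appears in both, track the longest common increasing run ending there.
The best achievable length is 2; one witness is 3, 13 (A-positions 2,11, B-positions 3,4).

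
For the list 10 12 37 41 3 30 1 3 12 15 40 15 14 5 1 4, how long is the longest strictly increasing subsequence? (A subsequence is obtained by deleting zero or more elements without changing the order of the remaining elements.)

Let dp[i] be the longest increasing subsequence ending at position i. Then dp = [1, 2, 3, 4, 1, 3, 1, 2, 3, 4, 5, 4, 4, 3, 1, 3].
The maximum is 5; one witness is 1, 3, 12, 15, 40 at positions 7,8,9,10,11.

5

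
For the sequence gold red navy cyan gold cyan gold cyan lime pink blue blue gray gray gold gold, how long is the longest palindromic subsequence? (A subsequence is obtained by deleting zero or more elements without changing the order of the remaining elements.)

7

One longest palindromic subsequence is gold gold cyan gold cyan gold gold (positions 1,5,6,7,8,15,16); it reads the same forward and backward, and the interval DP gives dp[1][16] = 7.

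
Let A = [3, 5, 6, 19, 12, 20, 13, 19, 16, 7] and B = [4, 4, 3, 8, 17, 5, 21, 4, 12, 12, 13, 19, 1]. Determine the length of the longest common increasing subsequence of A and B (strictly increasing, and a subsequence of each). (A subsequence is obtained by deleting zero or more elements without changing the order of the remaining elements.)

5

A longest common strictly increasing subsequence is 3, 5, 12, 13, 19 (length 5); it appears in order in both A and B, and no longer such subsequence exists.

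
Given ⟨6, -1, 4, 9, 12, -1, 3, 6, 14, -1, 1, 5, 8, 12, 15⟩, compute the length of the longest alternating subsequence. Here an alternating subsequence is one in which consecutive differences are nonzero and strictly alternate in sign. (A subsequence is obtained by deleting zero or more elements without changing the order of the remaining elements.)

A longest alternating subsequence is 6, -1, 4, -1, 3, -1, 1 (positions 1,2,3,6,7,10,11); its 6 consecutive differences strictly alternate in sign, and length 7 is optimal.

7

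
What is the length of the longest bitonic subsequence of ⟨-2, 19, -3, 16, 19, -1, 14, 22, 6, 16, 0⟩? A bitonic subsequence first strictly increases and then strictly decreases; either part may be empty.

6

Let inc[i] be the LIS ending at i and dec[i] the longest strictly decreasing subsequence starting at i. inc = [1, 2, 1, 2, 3, 2, 3, 4, 3, 4, 3], dec = [2, 5, 1, 4, 4, 1, 3, 3, 2, 2, 1].
max_i inc[i]+dec[i]−1 = 6, with one witness -2, 19, 16, 14, 6, 0.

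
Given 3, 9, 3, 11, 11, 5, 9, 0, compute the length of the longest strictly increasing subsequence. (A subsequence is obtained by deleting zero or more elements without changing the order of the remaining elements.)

3

One longest increasing subsequence is 3, 9, 11 (positions 1,2,4), of length 3; no longer one exists.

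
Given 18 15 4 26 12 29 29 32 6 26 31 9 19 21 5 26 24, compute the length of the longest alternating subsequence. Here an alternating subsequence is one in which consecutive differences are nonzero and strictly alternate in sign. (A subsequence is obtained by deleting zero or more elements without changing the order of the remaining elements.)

Track the best alternating length ending on an up-step vs a down-step at each position: up/down = 1/1, 1/2, 1/2, 3/1, 3/4, 5/1, 5/1, 5/1, 3/6, 7/6, 7/6, 7/8, 9/8, 9/8, 3/10, 11/8, 11/12.
The maximum over both is 12; one such subsequence is 18, 15, 26, 12, 29, 6, 26, 9, 19, 5, 26, 24.

12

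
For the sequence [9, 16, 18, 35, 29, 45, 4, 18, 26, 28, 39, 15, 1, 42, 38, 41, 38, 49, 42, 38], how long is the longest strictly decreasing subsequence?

One longest decreasing subsequence is 35, 29, 18, 15, 1 (positions 4,5,8,12,13), of length 5; no longer one exists.

5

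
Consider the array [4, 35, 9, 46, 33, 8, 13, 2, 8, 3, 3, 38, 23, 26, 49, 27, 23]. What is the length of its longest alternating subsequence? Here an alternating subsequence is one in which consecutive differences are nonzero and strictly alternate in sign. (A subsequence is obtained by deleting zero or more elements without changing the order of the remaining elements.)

13

A longest alternating subsequence is 4, 35, 9, 46, 8, 13, 2, 8, 3, 38, 23, 49, 27 (positions 1,2,3,4,6,7,8,9,10,12,13,15,16); its 12 consecutive differences strictly alternate in sign, and length 13 is optimal.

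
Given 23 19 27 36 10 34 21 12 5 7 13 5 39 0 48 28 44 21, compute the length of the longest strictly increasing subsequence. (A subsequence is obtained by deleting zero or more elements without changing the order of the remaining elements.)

5

Scanning left to right, the best length ending at each element is: 23→1, 19→1, 27→2, 36→3, 10→1, 34→3, 21→2, 12→2, 5→1, 7→2, 13→3, 5→1, 39→4, 0→1, 48→5, 28→4, 44→5, 21→4.
So the longest increasing subsequence has length 5, e.g. 23, 27, 36, 39, 48.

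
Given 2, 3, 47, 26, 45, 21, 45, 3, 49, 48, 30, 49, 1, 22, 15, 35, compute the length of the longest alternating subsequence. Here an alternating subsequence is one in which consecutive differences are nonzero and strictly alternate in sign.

A longest alternating subsequence is 2, 47, 26, 45, 21, 45, 3, 49, 48, 49, 1, 22, 15, 35 (positions 1,3,4,5,6,7,8,9,10,12,13,14,15,16); its 13 consecutive differences strictly alternate in sign, and length 14 is optimal.

14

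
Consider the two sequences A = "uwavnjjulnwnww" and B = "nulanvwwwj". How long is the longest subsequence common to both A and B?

7

Backtracking the LCS table gives one alignment: n (A5,B1) → u (A8,B2) → l (A9,B3) → n (A10,B5) → w (A11,B7) → w (A13,B8) → w (A14,B9).
So the longest common subsequence has length 7.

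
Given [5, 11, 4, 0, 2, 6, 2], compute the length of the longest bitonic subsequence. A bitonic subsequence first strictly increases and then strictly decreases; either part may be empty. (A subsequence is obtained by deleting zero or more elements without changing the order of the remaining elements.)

One longest bitonic subsequence is 5, 11, 6, 2 (positions 1,2,6,7): it rises to 11 then falls. Length 4 is optimal.

4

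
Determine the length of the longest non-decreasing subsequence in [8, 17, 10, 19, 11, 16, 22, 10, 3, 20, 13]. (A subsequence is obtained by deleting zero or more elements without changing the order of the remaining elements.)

One longest non-decreasing subsequence is 8, 10, 11, 16, 22 (positions 1,3,5,6,7), of length 5; no longer one exists.

5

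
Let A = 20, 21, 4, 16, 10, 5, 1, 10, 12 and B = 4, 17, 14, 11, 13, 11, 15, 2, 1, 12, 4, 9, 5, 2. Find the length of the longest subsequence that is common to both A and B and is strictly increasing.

2

A longest common strictly increasing subsequence is 4, 12 (length 2); it appears in order in both A and B, and no longer such subsequence exists.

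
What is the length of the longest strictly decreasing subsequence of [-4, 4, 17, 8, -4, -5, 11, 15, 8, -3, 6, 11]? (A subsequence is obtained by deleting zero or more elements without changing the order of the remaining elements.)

Let dp[i] be the longest decreasing subsequence ending at position i. Then dp = [1, 1, 1, 2, 3, 4, 2, 2, 3, 4, 4, 3].
The maximum is 4; one witness is 17, 8, -4, -5 at positions 3,4,5,6.

4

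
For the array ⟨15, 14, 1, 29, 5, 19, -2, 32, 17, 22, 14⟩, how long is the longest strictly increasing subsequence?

Let dp[i] be the longest increasing subsequence ending at position i. Then dp = [1, 1, 1, 2, 2, 3, 1, 4, 3, 4, 3].
The maximum is 4; one witness is 1, 5, 19, 32 at positions 3,5,6,8.

4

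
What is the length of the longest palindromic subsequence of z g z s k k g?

One longest palindromic subsequence is gkkg (positions 2,5,6,7); it reads the same forward and backward, and the interval DP gives dp[1][7] = 4.

4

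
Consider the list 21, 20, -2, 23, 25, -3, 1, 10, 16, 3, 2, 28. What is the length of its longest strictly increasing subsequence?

5

Scanning left to right, the best length ending at each element is: 21→1, 20→1, -2→1, 23→2, 25→3, -3→1, 1→2, 10→3, 16→4, 3→3, 2→3, 28→5.
So the longest increasing subsequence has length 5, e.g. -2, 1, 10, 16, 28.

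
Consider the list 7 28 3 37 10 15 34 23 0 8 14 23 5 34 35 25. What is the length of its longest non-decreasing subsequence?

7

Scanning left to right, the best length ending at each element is: 7→1, 28→2, 3→1, 37→3, 10→2, 15→3, 34→4, 23→4, 0→1, 8→2, 14→3, 23→5, 5→2, 34→6, 35→7, 25→6.
So the longest non-decreasing subsequence has length 7, e.g. 7, 10, 15, 23, 23, 34, 35.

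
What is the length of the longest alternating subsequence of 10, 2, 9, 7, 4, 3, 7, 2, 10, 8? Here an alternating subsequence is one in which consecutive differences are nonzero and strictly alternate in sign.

A longest alternating subsequence is 10, 2, 9, 4, 7, 2, 10, 8 (positions 1,2,3,5,7,8,9,10); its 7 consecutive differences strictly alternate in sign, and length 8 is optimal.

8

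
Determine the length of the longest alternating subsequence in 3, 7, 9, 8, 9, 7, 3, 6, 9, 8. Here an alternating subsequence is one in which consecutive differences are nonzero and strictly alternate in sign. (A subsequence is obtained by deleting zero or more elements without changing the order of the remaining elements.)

7

Track the best alternating length ending on an up-step vs a down-step at each position: up/down = 1/1, 2/1, 2/1, 2/3, 4/1, 2/5, 1/5, 6/5, 6/1, 6/7.
The maximum over both is 7; one such subsequence is 3, 9, 8, 9, 7, 9, 8.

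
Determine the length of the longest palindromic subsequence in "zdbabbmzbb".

5

One longest palindromic subsequence is bbzbb (positions 3,5,8,9,10); it reads the same forward and backward, and the interval DP gives dp[1][10] = 5.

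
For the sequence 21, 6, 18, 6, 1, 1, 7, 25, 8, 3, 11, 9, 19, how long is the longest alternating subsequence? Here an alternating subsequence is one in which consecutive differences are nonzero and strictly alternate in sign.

Track the best alternating length ending on an up-step vs a down-step at each position: up/down = 1/1, 1/2, 3/2, 1/4, 1/4, 1/4, 5/4, 5/1, 5/6, 5/6, 7/6, 7/8, 9/6.
The maximum over both is 9; one such subsequence is 21, 6, 18, 6, 25, 8, 11, 9, 19.

9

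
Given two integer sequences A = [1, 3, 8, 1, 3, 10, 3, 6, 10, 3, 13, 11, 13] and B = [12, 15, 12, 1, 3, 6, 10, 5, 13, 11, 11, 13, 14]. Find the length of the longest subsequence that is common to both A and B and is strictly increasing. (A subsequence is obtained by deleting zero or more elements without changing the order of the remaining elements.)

6

A longest common strictly increasing subsequence is 1, 3, 6, 10, 11, 13 (length 6); it appears in order in both A and B, and no longer such subsequence exists.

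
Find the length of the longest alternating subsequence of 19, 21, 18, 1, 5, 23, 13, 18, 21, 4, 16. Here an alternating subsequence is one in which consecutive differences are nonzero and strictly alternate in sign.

A longest alternating subsequence is 19, 21, 18, 23, 13, 18, 4, 16 (positions 1,2,3,6,7,8,10,11); its 7 consecutive differences strictly alternate in sign, and length 8 is optimal.

8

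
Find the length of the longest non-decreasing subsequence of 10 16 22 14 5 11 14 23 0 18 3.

Let dp[i] be the longest non-decreasing subsequence ending at position i. Then dp = [1, 2, 3, 2, 1, 2, 3, 4, 1, 4, 2].
The maximum is 4; one witness is 10, 16, 22, 23 at positions 1,2,3,8.

4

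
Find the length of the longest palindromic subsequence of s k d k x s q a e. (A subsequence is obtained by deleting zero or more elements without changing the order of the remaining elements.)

5

Using dp[i][j] = 2 + dp[i+1][j−1] if the ends match, else max(dp[i+1][j], dp[i][j−1]):
dp[1][9] = 5. A witness is skdks at positions 1,2,3,4,6.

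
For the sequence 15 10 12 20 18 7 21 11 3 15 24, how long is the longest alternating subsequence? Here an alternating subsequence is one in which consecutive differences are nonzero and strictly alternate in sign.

7

Track the best alternating length ending on an up-step vs a down-step at each position: up/down = 1/1, 1/2, 3/2, 3/1, 3/4, 1/4, 5/1, 5/6, 1/6, 7/6, 7/1.
The maximum over both is 7; one such subsequence is 15, 10, 20, 18, 21, 11, 15.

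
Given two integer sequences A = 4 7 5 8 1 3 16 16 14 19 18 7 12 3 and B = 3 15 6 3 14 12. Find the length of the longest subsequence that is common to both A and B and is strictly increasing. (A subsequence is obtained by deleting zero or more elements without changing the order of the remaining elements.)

A longest common strictly increasing subsequence is 3, 14 (length 2); it appears in order in both A and B, and no longer such subsequence exists.

2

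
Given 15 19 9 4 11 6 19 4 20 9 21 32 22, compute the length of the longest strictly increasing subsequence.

Scanning left to right, the best length ending at each element is: 15→1, 19→2, 9→1, 4→1, 11→2, 6→2, 19→3, 4→1, 20→4, 9→3, 21→5, 32→6, 22→6.
So the longest increasing subsequence has length 6, e.g. 9, 11, 19, 20, 21, 32.

6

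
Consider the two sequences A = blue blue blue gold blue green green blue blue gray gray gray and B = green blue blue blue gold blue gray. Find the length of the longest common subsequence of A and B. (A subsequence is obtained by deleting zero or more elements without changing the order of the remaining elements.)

Backtracking the LCS table gives one alignment: blue (A1,B2) → blue (A2,B3) → blue (A3,B4) → gold (A4,B5) → blue (A9,B6) → gray (A12,B7).
So the longest common subsequence has length 6.

6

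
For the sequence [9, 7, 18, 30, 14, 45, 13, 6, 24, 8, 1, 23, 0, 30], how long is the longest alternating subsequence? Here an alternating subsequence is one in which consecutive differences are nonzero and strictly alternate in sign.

11

Track the best alternating length ending on an up-step vs a down-step at each position: up/down = 1/1, 1/2, 3/1, 3/1, 3/4, 5/1, 3/6, 1/6, 7/6, 7/8, 1/8, 9/8, 1/10, 11/6.
The maximum over both is 11; one such subsequence is 9, 7, 18, 14, 45, 13, 24, 8, 23, 0, 30.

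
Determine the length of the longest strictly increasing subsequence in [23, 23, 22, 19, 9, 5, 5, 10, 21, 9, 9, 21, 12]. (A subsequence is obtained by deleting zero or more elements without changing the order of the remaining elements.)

3

Scanning left to right, the best length ending at each element is: 23→1, 23→1, 22→1, 19→1, 9→1, 5→1, 5→1, 10→2, 21→3, 9→2, 9→2, 21→3, 12→3.
So the longest increasing subsequence has length 3, e.g. 9, 10, 21.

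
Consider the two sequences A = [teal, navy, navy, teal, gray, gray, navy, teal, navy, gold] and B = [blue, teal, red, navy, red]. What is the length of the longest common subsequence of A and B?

2

A longest common subsequence is teal, navy (length 2); the LCS DP confirms no longer common subsequence exists.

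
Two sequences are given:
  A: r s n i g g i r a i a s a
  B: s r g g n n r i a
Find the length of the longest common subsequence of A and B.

6

A longest common subsequence is rggria (length 6); the LCS DP confirms no longer common subsequence exists.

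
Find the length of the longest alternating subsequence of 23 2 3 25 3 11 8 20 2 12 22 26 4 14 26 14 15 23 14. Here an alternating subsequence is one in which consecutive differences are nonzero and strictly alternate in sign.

14

A longest alternating subsequence is 23, 2, 25, 3, 11, 8, 20, 2, 12, 4, 26, 14, 15, 14 (positions 1,2,4,5,6,7,8,9,10,13,15,16,17,19); its 13 consecutive differences strictly alternate in sign, and length 14 is optimal.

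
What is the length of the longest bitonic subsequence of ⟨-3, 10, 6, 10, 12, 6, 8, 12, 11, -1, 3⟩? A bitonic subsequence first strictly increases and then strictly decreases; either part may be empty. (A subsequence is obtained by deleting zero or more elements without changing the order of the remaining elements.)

One longest bitonic subsequence is -3, 6, 10, 12, 11, 3 (positions 1,3,4,5,9,11): it rises to 12 then falls. Length 6 is optimal.

6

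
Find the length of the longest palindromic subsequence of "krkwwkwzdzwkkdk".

11

One longest palindromic subsequence is kkkwzdzwkkk (positions 1,3,6,7,8,9,10,11,12,13,15); it reads the same forward and backward, and the interval DP gives dp[1][15] = 11.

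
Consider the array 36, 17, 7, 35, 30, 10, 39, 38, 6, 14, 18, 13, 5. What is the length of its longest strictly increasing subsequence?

Let dp[i] be the longest increasing subsequence ending at position i. Then dp = [1, 1, 1, 2, 2, 2, 3, 3, 1, 3, 4, 3, 1].
The maximum is 4; one witness is 7, 10, 14, 18 at positions 3,6,10,11.

4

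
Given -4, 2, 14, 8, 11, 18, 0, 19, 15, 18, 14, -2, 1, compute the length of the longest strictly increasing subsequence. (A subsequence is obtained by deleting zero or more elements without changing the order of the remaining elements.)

6

Let dp[i] be the longest increasing subsequence ending at position i. Then dp = [1, 2, 3, 3, 4, 5, 2, 6, 5, 6, 5, 2, 3].
The maximum is 6; one witness is -4, 2, 8, 11, 18, 19 at positions 1,2,4,5,6,8.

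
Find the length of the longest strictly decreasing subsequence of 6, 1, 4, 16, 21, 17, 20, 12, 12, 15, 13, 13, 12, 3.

One longest decreasing subsequence is 21, 17, 15, 13, 12, 3 (positions 5,6,10,11,13,14), of length 6; no longer one exists.

6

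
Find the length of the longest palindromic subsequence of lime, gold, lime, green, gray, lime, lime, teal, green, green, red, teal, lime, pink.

6

One longest palindromic subsequence is lime teal green green teal lime (positions 7,8,9,10,12,13); it reads the same forward and backward, and the interval DP gives dp[1][14] = 6.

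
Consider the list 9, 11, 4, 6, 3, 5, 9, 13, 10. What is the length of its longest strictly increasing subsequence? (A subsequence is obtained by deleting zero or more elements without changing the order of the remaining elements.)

4

Let dp[i] be the longest increasing subsequence ending at position i. Then dp = [1, 2, 1, 2, 1, 2, 3, 4, 4].
The maximum is 4; one witness is 4, 6, 9, 13 at positions 3,4,7,8.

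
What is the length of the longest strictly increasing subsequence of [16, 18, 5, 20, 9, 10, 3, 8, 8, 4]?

Let dp[i] be the longest increasing subsequence ending at position i. Then dp = [1, 2, 1, 3, 2, 3, 1, 2, 2, 2].
The maximum is 3; one witness is 16, 18, 20 at positions 1,2,4.

3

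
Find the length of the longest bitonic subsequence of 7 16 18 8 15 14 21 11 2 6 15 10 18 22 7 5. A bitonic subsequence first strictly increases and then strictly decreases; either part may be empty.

One longest bitonic subsequence is 7, 16, 18, 15, 14, 11, 10, 7, 5 (positions 1,2,3,5,6,8,12,15,16): it rises to 18 then falls. Length 9 is optimal.

9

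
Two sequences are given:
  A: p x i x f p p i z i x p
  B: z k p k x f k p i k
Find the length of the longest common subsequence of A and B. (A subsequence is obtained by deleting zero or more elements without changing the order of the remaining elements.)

Backtracking the LCS table gives one alignment: p (A1,B3) → x (A4,B5) → f (A5,B6) → p (A7,B8) → i (A8,B9).
So the longest common subsequence has length 5.

5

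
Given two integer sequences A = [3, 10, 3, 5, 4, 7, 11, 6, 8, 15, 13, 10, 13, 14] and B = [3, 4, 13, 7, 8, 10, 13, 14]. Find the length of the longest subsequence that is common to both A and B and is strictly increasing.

7

For each value that appears in both, track the longest common increasing run ending there.
The best achievable length is 7; one witness is 3, 4, 7, 8, 10, 13, 14 (A-positions 1,5,6,9,12,13,14, B-positions 1,2,4,5,6,7,8).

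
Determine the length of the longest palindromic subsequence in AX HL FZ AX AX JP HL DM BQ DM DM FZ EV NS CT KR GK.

5

One longest palindromic subsequence is FZ DM DM DM FZ (positions 3,8,10,11,12); it reads the same forward and backward, and the interval DP gives dp[1][17] = 5.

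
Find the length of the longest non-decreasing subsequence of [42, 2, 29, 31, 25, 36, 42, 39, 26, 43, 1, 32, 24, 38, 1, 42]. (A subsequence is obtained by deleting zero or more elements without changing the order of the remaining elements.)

One longest non-decreasing subsequence is 2, 29, 31, 36, 42, 43 (positions 2,3,4,6,7,10), of length 6; no longer one exists.

6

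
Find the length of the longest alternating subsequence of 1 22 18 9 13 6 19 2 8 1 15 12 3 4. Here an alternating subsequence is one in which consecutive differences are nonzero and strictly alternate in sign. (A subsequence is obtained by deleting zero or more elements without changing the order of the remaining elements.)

12

A longest alternating subsequence is 1, 22, 9, 13, 6, 19, 2, 8, 1, 15, 3, 4 (positions 1,2,4,5,6,7,8,9,10,11,13,14); its 11 consecutive differences strictly alternate in sign, and length 12 is optimal.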